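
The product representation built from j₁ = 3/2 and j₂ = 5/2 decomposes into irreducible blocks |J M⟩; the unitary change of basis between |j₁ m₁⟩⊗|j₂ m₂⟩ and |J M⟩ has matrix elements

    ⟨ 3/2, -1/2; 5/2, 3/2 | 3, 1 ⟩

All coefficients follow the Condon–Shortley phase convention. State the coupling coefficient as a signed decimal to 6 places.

√[7·1!2!4!/8! · 1!2!4!1!4!2!] = √(96/5)
  +(−1)^0/∏(0,1,2,4,0,0)! = 1/48  (running 1/48)
  +(−1)^1/∏(1,0,1,3,1,1)! = -1/6  (running -7/48)
⟨..|..⟩ = √(96/5)·(-7/48) = -0.639010

−√(49/120) ≈ -0.639010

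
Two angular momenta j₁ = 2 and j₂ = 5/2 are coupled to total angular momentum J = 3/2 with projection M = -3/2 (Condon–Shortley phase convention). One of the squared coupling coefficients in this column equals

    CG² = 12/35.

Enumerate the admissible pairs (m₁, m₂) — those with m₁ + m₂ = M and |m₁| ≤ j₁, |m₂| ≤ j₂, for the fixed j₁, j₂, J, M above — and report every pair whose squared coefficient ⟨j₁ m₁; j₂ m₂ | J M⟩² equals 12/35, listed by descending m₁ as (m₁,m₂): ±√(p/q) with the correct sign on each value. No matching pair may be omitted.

(0,-3/2): −√(12/35)

Admissible pairs with m₁+m₂ = M = -3/2: (-2,1/2), (-1,-1/2), (0,-3/2), (1,-5/2)
  (m₁,m₂)=(1,-5/2): CG² = 2/7, CG = +√(2/7)
  (m₁,m₂)=(0,-3/2): CG² = 12/35, CG = −√(12/35)   ← matches the target
  (m₁,m₂)=(-1,-1/2): CG² = 9/35, CG = +√(9/35)
  (m₁,m₂)=(-2,1/2): CG² = 4/35, CG = −√(4/35)
Pairs with CG² = 12/35: (0,-3/2): −√(12/35)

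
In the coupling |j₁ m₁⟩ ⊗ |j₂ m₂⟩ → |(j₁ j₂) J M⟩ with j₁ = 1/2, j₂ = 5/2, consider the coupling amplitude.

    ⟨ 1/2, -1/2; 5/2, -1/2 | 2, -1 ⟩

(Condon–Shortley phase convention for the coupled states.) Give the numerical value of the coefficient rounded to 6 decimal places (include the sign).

-0.577350  (= −√(1/3))

triangle: 1!×0!×4!/6! = 24/720
(j±m)!: 0!×1!×2!×3!×1!×3! = 72
prefactor² = (2J+1)×Δ×N² = 12
  k=1: −1/(1!×0!×0!×1!×0!×3!) = -1/6
Σ = -1/6  ⇒  CG² = 12×(-1/6)² = 1/3
CG = −√(1/3) = -0.577350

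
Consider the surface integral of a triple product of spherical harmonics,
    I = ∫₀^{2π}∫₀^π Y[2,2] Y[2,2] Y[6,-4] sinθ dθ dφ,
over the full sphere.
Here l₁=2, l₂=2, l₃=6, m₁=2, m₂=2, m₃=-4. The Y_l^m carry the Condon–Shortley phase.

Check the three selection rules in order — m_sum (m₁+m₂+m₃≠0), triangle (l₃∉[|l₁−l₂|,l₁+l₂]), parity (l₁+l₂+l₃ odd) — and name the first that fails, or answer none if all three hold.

Σmᵢ = 0  ✓
l₃∈[|l₁−l₂|,l₁+l₂]=[0,4] required, l₃=6 fails  ✗
Σlᵢ = 10 ⇒ even

triangle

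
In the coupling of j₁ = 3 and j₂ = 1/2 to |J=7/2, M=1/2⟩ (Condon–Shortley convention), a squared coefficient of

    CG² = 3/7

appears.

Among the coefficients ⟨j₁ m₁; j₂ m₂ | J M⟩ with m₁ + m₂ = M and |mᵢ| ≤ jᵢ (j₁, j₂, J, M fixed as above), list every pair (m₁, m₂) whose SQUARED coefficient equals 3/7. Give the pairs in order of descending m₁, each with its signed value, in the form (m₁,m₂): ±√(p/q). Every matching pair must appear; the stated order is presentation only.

Admissible pairs with m₁+m₂ = M = 1/2: (0,1/2), (1,-1/2)
  (m₁,m₂)=(1,-1/2): CG² = 3/7, CG = +√(3/7)   ← matches the target
  (m₁,m₂)=(0,1/2): CG² = 4/7, CG = +√(4/7)
Pairs with CG² = 3/7: (1,-1/2): +√(3/7)

(1,-1/2): +√(3/7)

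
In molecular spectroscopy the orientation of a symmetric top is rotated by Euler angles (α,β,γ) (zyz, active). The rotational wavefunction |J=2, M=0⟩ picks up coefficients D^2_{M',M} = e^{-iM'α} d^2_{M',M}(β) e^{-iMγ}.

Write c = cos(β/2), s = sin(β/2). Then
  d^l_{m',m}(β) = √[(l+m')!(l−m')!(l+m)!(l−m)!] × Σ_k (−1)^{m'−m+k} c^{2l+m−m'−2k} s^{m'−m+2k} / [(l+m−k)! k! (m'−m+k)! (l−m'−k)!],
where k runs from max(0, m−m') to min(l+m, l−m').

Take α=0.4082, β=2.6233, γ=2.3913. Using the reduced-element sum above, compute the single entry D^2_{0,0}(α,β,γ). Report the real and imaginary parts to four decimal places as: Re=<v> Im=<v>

Split into d^2_{0,0}(β=2.6233) × two z-phases.
With c≡cos(β/2)=0.256255 and s≡sin(β/2)=0.966609, N=[2·2·2·2]^{1/2}=4.000000
k∈{0,1,2} keeps every argument non-negative
  k=0: (−1)^0·4.0000/(4)·0.2563^4·0.9666^0 = +0.004312
  k=1: (−1)^1·4.0000/(1)·0.2563^2·0.9666^2 = -0.245419
  k=2: (−1)^2·4.0000/(4)·0.2563^0·0.9666^4 = +0.872978
d^2_{0,0}(2.6233) = +0.004312 -0.245419 +0.872978 = +0.631872
Phases: e^{-i·(0)·0.4082}=+1.000000+0.000000i, e^{-i·(0)·2.3913}=+1.000000+0.000000i ⇒ D=+0.631872+0.000000i

Re=0.6319 Im=0.0000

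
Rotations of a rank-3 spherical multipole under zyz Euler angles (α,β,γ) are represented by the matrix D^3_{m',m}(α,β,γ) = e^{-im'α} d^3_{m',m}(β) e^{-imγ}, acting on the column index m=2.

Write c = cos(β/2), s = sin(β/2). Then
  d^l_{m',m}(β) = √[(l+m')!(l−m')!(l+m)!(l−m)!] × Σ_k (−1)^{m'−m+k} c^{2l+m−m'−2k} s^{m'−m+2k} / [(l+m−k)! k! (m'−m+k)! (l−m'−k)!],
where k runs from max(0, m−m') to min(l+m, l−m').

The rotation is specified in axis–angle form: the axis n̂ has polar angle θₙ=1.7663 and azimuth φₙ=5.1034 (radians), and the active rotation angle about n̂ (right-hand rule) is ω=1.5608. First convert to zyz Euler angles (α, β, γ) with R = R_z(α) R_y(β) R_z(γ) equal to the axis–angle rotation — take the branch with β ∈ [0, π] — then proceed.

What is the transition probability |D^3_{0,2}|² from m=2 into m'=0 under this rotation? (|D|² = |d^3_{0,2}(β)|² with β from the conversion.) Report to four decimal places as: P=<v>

P=0.0042

Axis–angle → zyz. n̂ = (sinθₙcosφₙ, sinθₙsinφₙ, cosθₙ) = (+0.373863, -0.906912, -0.194261), ω = 1.5608.
R = I cosω + sinω [n̂]ₓ + (1−cosω) n̂n̂ᵀ gives
  R = [+0.148372, -0.141421, -0.978768; -0.529922, +0.824264, -0.199428; +0.834966, +0.548260, +0.047356]
β = atan2(√(R₁₃²+R₂₃²), R₃₃) = 1.523422; α = atan2(R₂₃, R₁₃) mod 2π = 3.342595; γ = atan2(R₃₂, −R₃₁) mod 2π = 2.560573
Split into d^3_{0,2}(β=1.5234) × two z-phases.
c=cos(1.523422/2)=0.723656, s=sin(1.523422/2)=0.690161; N=√[6·6·120·1]=65.726707
The bounds max(0,m−m')=2 and min(l+m,l−m')=3 give 2 terms
  k=2: (−1)^0·65.7267/(12)·0.7237^4·0.6902^2 = +0.715468
  k=3: (−1)^1·65.7267/(12)·0.7237^2·0.6902^4 = -0.650768
d^3_{0,2}(1.5234) = +0.715468 -0.650768 = +0.064700
|D^3_{0,2}|² = |d^3_{0,2}(β)|² = (+0.064700)² = 0.004186 (the z-rotation phases have unit modulus)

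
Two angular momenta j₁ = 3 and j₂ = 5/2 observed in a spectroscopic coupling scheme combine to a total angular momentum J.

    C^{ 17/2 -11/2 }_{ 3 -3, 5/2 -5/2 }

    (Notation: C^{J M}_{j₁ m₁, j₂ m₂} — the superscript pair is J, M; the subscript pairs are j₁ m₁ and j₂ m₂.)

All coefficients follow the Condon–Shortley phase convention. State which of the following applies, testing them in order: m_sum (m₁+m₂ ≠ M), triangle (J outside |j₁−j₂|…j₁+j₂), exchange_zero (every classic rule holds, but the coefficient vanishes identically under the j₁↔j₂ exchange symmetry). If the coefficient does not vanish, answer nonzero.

m-sum: m₁+m₂ = -3+(-5/2) = -11/2, M = -11/2  ✓
triangle: need |j₁−j₂| ≤ J ≤ j₁+j₂, i.e. J ∈ [1/2, 11/2]; J = 17/2 is outside ✗ ⇒ coefficient is 0

triangle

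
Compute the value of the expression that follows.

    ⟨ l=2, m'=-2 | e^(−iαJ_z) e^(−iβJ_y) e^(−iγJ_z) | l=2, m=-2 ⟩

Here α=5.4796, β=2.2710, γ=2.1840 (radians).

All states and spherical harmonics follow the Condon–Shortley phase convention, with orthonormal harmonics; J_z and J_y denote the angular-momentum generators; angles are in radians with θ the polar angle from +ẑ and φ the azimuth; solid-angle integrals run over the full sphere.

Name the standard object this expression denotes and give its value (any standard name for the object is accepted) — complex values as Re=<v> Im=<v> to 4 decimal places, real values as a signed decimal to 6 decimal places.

Wigner D-matrix element, Re=-0.0294 Im=0.0118

This is a Wigner D-matrix element — the rotation-matrix element ⟨l m'| R(α,β,γ) |l m⟩ in the angular-momentum basis.
First d^2_{-2,-2}(β=2.2710), then the phase factors e^{-i(-2)α} and e^{-i(-2)γ}:
With c≡cos(β/2)=0.421679 and s≡sin(β/2)=0.906745, N=[1·24·1·24]^{1/2}=24.000000
Admissible k: 0..0 (factorial args all ≥0)
  k=0: (−1)^0·24.0000/(24)·0.4217^4·0.9067^0 = +0.031618
d^2_{-2,-2}(2.2710) = +0.031618
Phases: e^{-i·(-2)·5.4796}=-0.036366-0.999339i, e^{-i·(-2)·2.1840}=-0.337622-0.941282i ⇒ D=-0.029353+0.011750i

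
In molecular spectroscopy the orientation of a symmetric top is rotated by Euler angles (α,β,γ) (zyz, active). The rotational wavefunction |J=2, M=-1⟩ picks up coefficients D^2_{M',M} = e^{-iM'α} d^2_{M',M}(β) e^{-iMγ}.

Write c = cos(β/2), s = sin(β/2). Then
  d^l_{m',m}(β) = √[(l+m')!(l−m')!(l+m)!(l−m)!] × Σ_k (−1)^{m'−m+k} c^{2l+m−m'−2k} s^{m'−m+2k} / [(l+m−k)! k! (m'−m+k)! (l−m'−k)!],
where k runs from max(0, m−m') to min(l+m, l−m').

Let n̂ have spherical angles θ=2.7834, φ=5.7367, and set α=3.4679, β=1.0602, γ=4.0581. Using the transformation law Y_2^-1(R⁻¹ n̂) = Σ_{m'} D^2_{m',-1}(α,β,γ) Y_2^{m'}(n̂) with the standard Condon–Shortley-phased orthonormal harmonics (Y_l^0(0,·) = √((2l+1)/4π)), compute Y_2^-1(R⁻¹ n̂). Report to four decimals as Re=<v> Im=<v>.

Need the full column D^2_{m',-1} for m'=−2..2 at α=3.4679, β=1.0602, γ=4.0581.
cos(β/2)=0.862757, sin(β/2)=0.505620
d^2_{-2,-1}: single k=1 term ⇒ +0.649410;  D = -0.001087-0.649409i
d^2_{-1,-1}: k∈[0..1] ⇒ +0.554055 -0.570881 = -0.016826;  D = -0.005420-0.015929i
d^2_{0,-1}: k∈[0..1] ⇒ -0.795361 +0.273172 = -0.522189;  D = +0.317802+0.414347i
d^2_{1,-1}: k∈[0..1] ⇒ +0.570881 -0.065358 = +0.505523;  D = +0.420004+0.281338i
d^2_{2,-1}: single k=0 term ⇒ -0.223044;  D = +0.215322+0.058179i
Y_2^{m'}(θ=2.7834,φ=5.7367) and Σ D·Y over m':
  (-0.0011-0.6494i)·(+0.0218+0.0422i)  (-0.0054-0.0159i)·(-0.2167-0.1318i)  (+0.3178+0.4143i)·(+0.5145+0.0000i)  (+0.4200+0.2813i)·(+0.2167-0.1318i)  (+0.2153+0.0582i)·(+0.0218-0.0422i)
Y_2^-1(R⁻¹ n̂) = +0.325194+0.200917i

Re=0.3252 Im=0.2009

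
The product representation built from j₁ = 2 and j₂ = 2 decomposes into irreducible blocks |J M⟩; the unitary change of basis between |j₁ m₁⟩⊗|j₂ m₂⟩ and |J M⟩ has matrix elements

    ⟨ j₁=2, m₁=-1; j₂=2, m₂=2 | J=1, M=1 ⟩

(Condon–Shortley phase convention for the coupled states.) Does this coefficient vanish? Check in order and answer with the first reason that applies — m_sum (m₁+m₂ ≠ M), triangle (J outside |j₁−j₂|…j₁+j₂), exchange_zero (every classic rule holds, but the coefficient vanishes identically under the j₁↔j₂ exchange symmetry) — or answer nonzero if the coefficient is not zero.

m-sum: m₁+m₂ = -1+2 = 1, M = 1  ✓
triangle: |j₁−j₂| = 0 ≤ J = 1 ≤ j₁+j₂ = 4  ✓
exchange: j₁≠j₂ or m₁≠m₂ — the exchange symmetry imposes no constraint here
value check: CG = −√(1/5) = -0.447214 ≠ 0

nonzero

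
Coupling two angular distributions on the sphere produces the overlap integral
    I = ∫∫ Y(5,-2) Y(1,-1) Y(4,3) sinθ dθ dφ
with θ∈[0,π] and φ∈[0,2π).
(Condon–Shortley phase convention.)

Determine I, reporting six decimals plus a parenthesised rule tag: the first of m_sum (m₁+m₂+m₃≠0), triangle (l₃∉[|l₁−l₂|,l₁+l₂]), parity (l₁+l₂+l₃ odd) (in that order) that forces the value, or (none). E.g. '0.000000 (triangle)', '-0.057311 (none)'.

Checks pass: Σm=0; 10 even; l₃=4∈[4,6].
(2·5+1)(2·1+1)(2·4+1) = 297
Δ: 2! 8! 0! / 11! → 1/495
sum: t=1:−1/576 = -1/576
3j²(5 1 4; 0 0 0) = Δ·Π!·Σ² = 5/99  (sign -1)
sum: t=0:+1/10080 = 1/10080
3j²(5 1 4; -2 -1 3) = Δ·Π!·Σ² = 1/165  (sign -1)
combine: 4πI² = 297·5/99·1/165 = 1/11
take √, sign +1: I = 0.08505478
No selection rule forces the value: the integral is nonzero (none).

0.085055 (none)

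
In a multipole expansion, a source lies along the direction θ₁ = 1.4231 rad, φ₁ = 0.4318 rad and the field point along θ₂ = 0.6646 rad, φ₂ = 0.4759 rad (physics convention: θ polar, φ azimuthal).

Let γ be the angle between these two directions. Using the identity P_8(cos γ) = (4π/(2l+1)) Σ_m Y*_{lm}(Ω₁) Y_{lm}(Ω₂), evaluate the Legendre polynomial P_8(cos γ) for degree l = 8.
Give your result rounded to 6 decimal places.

Summing Y*_{l m}(θ₁,φ₁)·Y_{l m}(θ₂,φ₂) over m ∈ [−8, 8]; prefactor 4π/(2·8+1) = 0.739198:
  m=-8: Y*=-0.449295-0.145314i  Y=-0.008487+0.006663i  product +0.004781-0.001760i
  m=-7: Y*=-0.279034+0.033361i  Y=-0.054096+0.010387i  product +0.014748-0.004703i
  m=-6: Y*=+0.202789-0.124552i  Y=-0.164835-0.048506i  product -0.039468+0.010694i
  m=-5: Y*=+0.168162-0.252134i  Y=-0.260070-0.248222i  product -0.106319+0.023831i
  m=-4: Y*=-0.023576+0.149504i  Y=-0.157433-0.455456i  product +0.071804-0.012799i
  m=-3: Y*=+0.083046+0.293889i  Y=+0.042859-0.297465i  product +0.090981-0.012108i
  m=-2: Y*=-0.071955-0.084191i  Y=-0.102221+0.143490i  product +0.019436-0.001719i
  m=-1: Y*=-0.276479-0.127402i  Y=-0.354954+0.182947i  product +0.121445-0.005359i
  m=+0: Y*=+0.098527-0.000000i  Y=+0.053583+0.000000i  product +0.005279+0.000000i
  m=+1: Y*=+0.276479-0.127402i  Y=+0.354954+0.182947i  product +0.121445+0.005359i
  m=+2: Y*=-0.071955+0.084191i  Y=-0.102221-0.143490i  product +0.019436+0.001719i
  m=+3: Y*=-0.083046+0.293889i  Y=-0.042859-0.297465i  product +0.090981+0.012108i
  m=+4: Y*=-0.023576-0.149504i  Y=-0.157433+0.455456i  product +0.071804+0.012799i
  m=+5: Y*=-0.168162-0.252134i  Y=+0.260070-0.248222i  product -0.106319-0.023831i
  m=+6: Y*=+0.202789+0.124552i  Y=-0.164835+0.048506i  product -0.039468-0.010694i
  m=+7: Y*=+0.279034+0.033361i  Y=+0.054096+0.010387i  product +0.014748+0.004703i
  m=+8: Y*=-0.449295+0.145314i  Y=-0.008487-0.006663i  product +0.004781+0.001760i
Accumulated sum +0.360096+0.000000i; after 4π/(2l+1) scaling, +0.266183+0.000000i ⇒ P_8 = 0.266183

0.266183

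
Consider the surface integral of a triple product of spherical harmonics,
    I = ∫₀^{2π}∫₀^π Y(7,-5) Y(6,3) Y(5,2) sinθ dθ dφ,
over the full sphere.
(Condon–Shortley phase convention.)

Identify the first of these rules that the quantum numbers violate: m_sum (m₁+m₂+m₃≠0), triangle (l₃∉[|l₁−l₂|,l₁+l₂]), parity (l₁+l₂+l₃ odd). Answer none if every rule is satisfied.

none

Σmᵢ = 0  ✓
l₃∈[|l₁−l₂|,l₁+l₂]=[1,13], have l₃=5  ✓
Σlᵢ = 18 ⇒ even  ✓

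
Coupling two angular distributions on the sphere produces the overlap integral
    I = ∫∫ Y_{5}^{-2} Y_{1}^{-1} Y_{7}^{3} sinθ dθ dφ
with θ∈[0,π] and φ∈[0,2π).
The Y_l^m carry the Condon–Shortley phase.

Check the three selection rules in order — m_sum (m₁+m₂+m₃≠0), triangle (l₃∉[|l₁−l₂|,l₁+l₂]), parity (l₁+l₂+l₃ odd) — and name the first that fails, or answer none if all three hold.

triangle

azimuthal sum: -2 − 1 + 3 = 0  ✓
l₃ must lie in [4,6]; have l₃=7  ✗
L = 5 + 1 + 7 = 13 (odd)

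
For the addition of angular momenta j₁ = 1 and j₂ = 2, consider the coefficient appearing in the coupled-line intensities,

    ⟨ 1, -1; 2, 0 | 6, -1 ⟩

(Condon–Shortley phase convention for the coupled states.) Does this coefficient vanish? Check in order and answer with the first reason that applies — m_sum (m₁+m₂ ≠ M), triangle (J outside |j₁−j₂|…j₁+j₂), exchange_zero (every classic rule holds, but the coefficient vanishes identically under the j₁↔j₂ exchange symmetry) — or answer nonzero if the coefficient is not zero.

triangle

m-sum: m₁+m₂ = -1+0 = -1, M = -1  ✓
triangle: need |j₁−j₂| ≤ J ≤ j₁+j₂, i.e. J ∈ [1, 3]; J = 6 is outside ✗ ⇒ coefficient is 0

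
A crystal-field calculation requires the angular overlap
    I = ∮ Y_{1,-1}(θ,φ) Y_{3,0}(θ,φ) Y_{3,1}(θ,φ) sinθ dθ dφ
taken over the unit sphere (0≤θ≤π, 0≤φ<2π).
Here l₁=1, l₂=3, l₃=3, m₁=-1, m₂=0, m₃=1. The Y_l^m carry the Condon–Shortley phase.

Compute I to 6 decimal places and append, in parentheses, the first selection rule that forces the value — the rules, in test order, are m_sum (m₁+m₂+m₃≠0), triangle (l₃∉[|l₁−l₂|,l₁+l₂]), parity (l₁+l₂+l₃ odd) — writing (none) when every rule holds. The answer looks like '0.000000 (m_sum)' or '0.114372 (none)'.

l₁+l₂+l₃=7 is odd: 3j(l;000)=0 ⇒ I=0

0.000000 (parity)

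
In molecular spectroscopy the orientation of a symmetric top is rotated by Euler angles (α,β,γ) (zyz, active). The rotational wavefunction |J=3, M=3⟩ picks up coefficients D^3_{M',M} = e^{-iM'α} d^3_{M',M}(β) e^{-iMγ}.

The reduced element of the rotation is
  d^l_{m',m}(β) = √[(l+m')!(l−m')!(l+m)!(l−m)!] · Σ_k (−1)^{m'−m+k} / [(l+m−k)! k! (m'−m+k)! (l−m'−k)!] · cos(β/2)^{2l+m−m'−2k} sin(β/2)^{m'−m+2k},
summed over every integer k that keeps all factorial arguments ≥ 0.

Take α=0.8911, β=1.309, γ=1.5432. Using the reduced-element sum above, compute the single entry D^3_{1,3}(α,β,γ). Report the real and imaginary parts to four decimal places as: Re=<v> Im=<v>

Re=0.4112 Im=0.3927

First d^3_{1,3}(β=1.3090), then the phase factors e^{-i(1)α} and e^{-i(3)γ}:
Half-angle: c=0.793352, s=0.608763. N=√(24·2·720·1)=185.903201
Admissible k: 2..2 (factorial args all ≥0)
  k=2: (−1)^0·185.9032/(48)·0.7934^4·0.6088^2 = +0.568599
d^3_{1,3}(1.3090) = +0.568599
D = (+0.628557-0.777764i)·(+0.568599)·(-0.082694+0.996575i) = +0.411166+0.392743i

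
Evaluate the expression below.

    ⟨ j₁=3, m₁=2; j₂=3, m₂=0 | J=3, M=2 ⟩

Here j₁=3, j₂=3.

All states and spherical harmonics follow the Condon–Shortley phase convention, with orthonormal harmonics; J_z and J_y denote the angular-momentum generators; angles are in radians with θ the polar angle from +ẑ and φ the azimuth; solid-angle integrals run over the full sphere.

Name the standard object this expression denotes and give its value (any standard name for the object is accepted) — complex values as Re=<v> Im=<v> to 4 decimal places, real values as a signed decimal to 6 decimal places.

Clebsch–Gordan coefficient, −√(1/6) ≈ -0.408248

This is a Clebsch–Gordan (vector-coupling) coefficient.
j₁+j₂−J=3  J+j₁−j₂=3  J−j₁+j₂=3  j₁+j₂+J+1=10
(j₁±m₁, j₂±m₂, J±M) = (5,1,3,3,5,1)
P² = 216
sum k=0..1:
  [0] +1/72 = 1/72
  [1] −1/24 = -1/24
S = -1/36
C² = P²·S² = 1/6 ; C = -0.408248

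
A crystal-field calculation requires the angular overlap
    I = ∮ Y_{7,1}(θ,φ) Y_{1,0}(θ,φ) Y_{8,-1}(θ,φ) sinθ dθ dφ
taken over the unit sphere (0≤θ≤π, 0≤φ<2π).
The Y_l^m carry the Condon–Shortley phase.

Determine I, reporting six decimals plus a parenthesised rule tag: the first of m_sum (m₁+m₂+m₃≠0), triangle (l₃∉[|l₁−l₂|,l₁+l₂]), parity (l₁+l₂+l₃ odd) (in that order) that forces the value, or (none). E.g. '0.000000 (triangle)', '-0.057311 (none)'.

-0.242860 (none)

Rules hold: Σm=0, L=16 even, 6≤8≤8.
N = 15·3·17 = 765
Δ = 0!·14!·2!/17! = 1/2040
Racah Σ t=0..0: t=0:+1/25401600 = 1/25401600
⇒ 3j(7 1 8; 0 0 0)² = 8/255, sgn +1
Racah Σ t=0..0: t=0:+1/29030400 = 1/29030400
⇒ 3j(7 1 8; 1 0 -1)² = 21/680, sgn -1
4πI² = N·(3j₀)²·(3jₘ)² = 63/85
I = -1·√(0.741176/4π) = -0.24285994
No selection rule forces the value: the integral is nonzero (none).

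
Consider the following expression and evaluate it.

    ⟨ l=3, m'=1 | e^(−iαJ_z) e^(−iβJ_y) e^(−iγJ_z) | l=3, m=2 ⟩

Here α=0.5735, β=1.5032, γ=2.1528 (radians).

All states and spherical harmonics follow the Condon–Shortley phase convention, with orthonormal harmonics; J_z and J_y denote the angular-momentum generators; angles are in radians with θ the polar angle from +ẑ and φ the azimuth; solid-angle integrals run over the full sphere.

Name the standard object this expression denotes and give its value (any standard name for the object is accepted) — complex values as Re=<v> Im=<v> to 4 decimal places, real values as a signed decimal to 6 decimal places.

This is a Wigner D-matrix element — the rotation-matrix element ⟨l m'| R(α,β,γ) |l m⟩ in the angular-momentum basis.
D^3_{1,2}(0.5735,1.5032,2.1528) = e^{-i·1·0.5735}·d^3_{1,2}(1.5032)·e^{-i·2·2.1528}. Compute d first:
c=cos(1.503200/2)=0.730597, s=sin(1.503200/2)=0.682809; N=√[24·2·120·1]=75.894664
k∈{1,2} keeps every argument non-negative
  k=1: (−1)^0·75.8947/(24)·0.7306^5·0.6828^1 = +0.449458
  k=2: (−1)^1·75.8947/(12)·0.7306^3·0.6828^3 = -0.785165
d^3_{1,2}(1.5032) = +0.449458 -0.785165 = -0.335707
D = (+0.840007-0.542575i)·(-0.335707)·(-0.395662+0.918396i) = -0.055707-0.331053i

Wigner D-matrix element, Re=-0.0557 Im=-0.3311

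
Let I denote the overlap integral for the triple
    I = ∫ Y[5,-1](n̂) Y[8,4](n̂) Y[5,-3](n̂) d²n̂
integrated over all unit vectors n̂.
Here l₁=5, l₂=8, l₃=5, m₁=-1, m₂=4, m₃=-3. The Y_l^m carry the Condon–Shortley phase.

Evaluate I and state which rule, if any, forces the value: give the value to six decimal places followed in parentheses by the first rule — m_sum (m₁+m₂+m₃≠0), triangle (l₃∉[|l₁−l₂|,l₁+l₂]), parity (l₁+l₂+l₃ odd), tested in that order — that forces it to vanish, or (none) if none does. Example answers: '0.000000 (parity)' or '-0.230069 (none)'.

m-sum 0 ✓  L=18 even ✓  3≤5≤13 ✓
Π(2lᵢ+1) = 11×17×11 = 2057
triangle coeff Δ(5,8,5) = 1/37413090
Σ_t [3,5]: t=3:−1/1036800 t=4:+1/331776 t=5:−1/1036800 = 1/921600
(3j)²=490/46189 [(5 8 5; 0 0 0)], sign=-1
Σ_t [4,6]: t=4:+1/46448640 t=5:−1/3628800 t=6:+1/4147200 = -1/77414400
(3j)²=3/41990 [(5 8 5; -1 4 -3)], sign=-1
⇒ 4πI² = 1617/1037153
I = (+1)√(1617/1037153/(4π)) = 0.01113855
No selection rule forces the value: the integral is nonzero (none).

0.011139 (none)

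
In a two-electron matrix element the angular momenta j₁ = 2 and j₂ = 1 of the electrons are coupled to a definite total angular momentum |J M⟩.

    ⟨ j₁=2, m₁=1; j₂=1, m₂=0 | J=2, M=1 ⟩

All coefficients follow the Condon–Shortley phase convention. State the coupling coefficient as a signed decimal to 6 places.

√[5·1!3!1!/6! · 3!1!1!1!3!1!] = √(3/2)
  +(−1)^0/∏(0,1,1,1,2,0)! = 1/2  (running 1/2)
  +(−1)^1/∏(1,0,0,0,3,1)! = -1/6  (running 1/3)
⟨..|..⟩ = √(3/2)·(1/3) = +0.408248

+0.408248  (= +√(1/6))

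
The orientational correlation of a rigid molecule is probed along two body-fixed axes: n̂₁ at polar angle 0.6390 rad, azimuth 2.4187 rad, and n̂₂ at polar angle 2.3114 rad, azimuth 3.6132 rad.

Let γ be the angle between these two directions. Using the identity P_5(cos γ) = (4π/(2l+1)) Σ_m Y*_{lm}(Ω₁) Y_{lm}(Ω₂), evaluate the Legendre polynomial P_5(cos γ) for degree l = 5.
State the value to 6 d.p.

Term-by-term m-sum for l=5 (normalisation 4π/11 = 1.142397):
  [-5]  conj(Y_{5,-5})(Ω₁) = 0.03118 - 0.01595j ; Y_{5,-5}(Ω₂) = 0.07201 + 0.07174j ; Δ = 0.00339 + 0.00109j
  [-4]  conj(Y_{5,-4})(Ω₁) = -0.14441 - 0.03688j ; Y_{5,-4}(Ω₂) = 0.09122 + 0.27935j ; Δ = -0.00287 - 0.04370j
  [-3]  conj(Y_{5,-3})(Ω₁) = 0.19823 + 0.29107j ; Y_{5,-3}(Ω₂) = -0.06692 + 0.42557j ; Δ = -0.13714 + 0.06488j
  [-2]  conj(Y_{5,-2})(Ω₁) = 0.05629 - 0.44790j ; Y_{5,-2}(Ω₂) = -0.13380 + 0.18444j ; Δ = 0.07508 + 0.07031j
  [-1]  conj(Y_{5,-1})(Ω₁) = -0.09992 + 0.08815j ; Y_{5,-1}(Ω₂) = 0.21503 - 0.10966j ; Δ = -0.01182 + 0.02991j
  [+0]  conj(Y_{5,0})(Ω₁) = -0.37063 + 0.00000j ; Y_{5,0}(Ω₂) = 0.30071 + 0.00000j ; Δ = -0.11145 + 0.00000j
  [+1]  conj(Y_{5,1})(Ω₁) = 0.09992 + 0.08815j ; Y_{5,1}(Ω₂) = -0.21503 - 0.10966j ; Δ = -0.01182 - 0.02991j
  [+2]  conj(Y_{5,2})(Ω₁) = 0.05629 + 0.44790j ; Y_{5,2}(Ω₂) = -0.13380 - 0.18444j ; Δ = 0.07508 - 0.07031j
  [+3]  conj(Y_{5,3})(Ω₁) = -0.19823 + 0.29107j ; Y_{5,3}(Ω₂) = 0.06692 + 0.42557j ; Δ = -0.13714 - 0.06488j
  [+4]  conj(Y_{5,4})(Ω₁) = -0.14441 + 0.03688j ; Y_{5,4}(Ω₂) = 0.09122 - 0.27935j ; Δ = -0.00287 + 0.04370j
  [+5]  conj(Y_{5,5})(Ω₁) = -0.03118 - 0.01595j ; Y_{5,5}(Ω₂) = -0.07201 + 0.07174j ; Δ = 0.00339 - 0.00109j
Total Σ_m = -0.25817 + 0.00000j. Multiply by 1.142397: -0.29493 + 0.00000j. P_5(cos γ) = -0.294933

-0.294933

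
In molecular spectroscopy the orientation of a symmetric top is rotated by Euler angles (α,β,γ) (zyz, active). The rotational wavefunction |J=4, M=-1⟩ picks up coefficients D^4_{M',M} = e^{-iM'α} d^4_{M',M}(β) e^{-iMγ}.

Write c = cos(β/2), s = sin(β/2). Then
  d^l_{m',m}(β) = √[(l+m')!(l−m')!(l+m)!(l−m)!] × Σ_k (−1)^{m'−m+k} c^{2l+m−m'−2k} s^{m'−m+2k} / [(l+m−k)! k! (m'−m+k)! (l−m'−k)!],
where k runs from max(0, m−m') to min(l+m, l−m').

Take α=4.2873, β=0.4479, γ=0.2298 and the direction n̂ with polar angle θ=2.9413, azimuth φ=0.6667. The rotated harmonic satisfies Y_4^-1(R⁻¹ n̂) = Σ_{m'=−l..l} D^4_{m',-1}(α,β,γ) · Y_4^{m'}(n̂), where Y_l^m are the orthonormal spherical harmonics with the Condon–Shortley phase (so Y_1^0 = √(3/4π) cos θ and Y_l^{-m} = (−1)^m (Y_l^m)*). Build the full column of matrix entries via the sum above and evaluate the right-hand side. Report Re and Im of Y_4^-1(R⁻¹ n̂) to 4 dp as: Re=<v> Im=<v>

Need the full column D^4_{m',-1} for m'=−4..4 at α=4.2873, β=0.4479, γ=0.2298.
cos(β/2)=0.975028, sin(β/2)=0.222083
d^4_{-4,-1}: single k=3 term ⇒ +0.072231;  D = +0.007228-0.071868i
d^4_{-3,-1}: k∈[2..3] ⇒ +0.336358 -0.029083 = +0.307275;  D = +0.265841+0.154098i
d^4_{-2,-1}: k∈[1..3] ⇒ +0.789351 -0.204755 +0.007082 = +0.591677;  D = -0.481423+0.343967i
d^4_{-1,-1}: k∈[0..3] ⇒ +0.816838 -0.635657 +0.065955 -0.001141 = +0.245996;  D = -0.047736-0.241320i
d^4_{0,-1}: k∈[0..3] ⇒ -0.832049 +0.258997 -0.013437 +0.000116 = -0.586372;  D = -0.570957-0.133565i
d^4_{1,-1}: k∈[0..3] ⇒ +0.423771 -0.065955 +0.001711 -0.000006 = +0.359521;  D = -0.218974+0.285142i
d^4_{2,-1}: k∈[0..2] ⇒ -0.136504 +0.010623 -0.000110 = -0.125991;  D = +0.059386+0.111118i
d^4_{3,-1}: k∈[0..1] ⇒ +0.029083 -0.000905 = +0.028178;  D = +0.028117-0.001851i
d^4_{4,-1}: single k=0 term ⇒ -0.003747;  D = +0.001318-0.003508i
Y_4^{m'}(θ=2.9413,φ=0.6667) and Σ D·Y over m':
  (+0.0072-0.0719i)·(-0.0006-0.0003i)  (+0.2658+0.1541i)·(+0.0040+0.0088i)  (-0.4814+0.3440i)·(+0.0178-0.0737i)  (-0.0477-0.2413i)·(-0.2699+0.2124i)  (-0.5710-0.1336i)·(+0.6846+0.0000i)  (-0.2190+0.2851i)·(+0.2699+0.2124i)  (+0.0594+0.1111i)·(+0.0178+0.0737i)  (+0.0281-0.0019i)·(-0.0040+0.0088i)  (+0.0013-0.0035i)·(-0.0006+0.0003i)
Y_4^-1(R⁻¹ n̂) = -0.437170+0.045199i

Re=-0.4372 Im=0.0452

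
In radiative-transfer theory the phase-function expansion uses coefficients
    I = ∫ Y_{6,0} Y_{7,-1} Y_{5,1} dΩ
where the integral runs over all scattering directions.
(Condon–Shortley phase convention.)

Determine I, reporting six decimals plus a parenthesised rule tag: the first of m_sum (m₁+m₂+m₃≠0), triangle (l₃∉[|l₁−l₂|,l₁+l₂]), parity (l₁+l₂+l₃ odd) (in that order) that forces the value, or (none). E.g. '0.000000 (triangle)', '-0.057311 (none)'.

Checks pass: Σm=0; 18 even; l₃=5∈[1,13].
(2·6+1)(2·7+1)(2·5+1) = 2145
Δ: 8! 4! 6! / 19! → 1/174594420
sum: t=2:+1/4147200 t=3:−1/207360 t=4:+1/82944 t=5:−1/207360 t=6:+1/4147200 = 1/345600
3j²(6 7 5; 0 0 0) = Δ·Π!·Σ² = 420/46189  (sign -1)
sum: t=2:+1/1658880 t=3:−1/155520 t=4:+1/110592 t=5:−1/518400 t=6:+1/24883200 = 11/8294400
3j²(6 7 5; 0 -1 1) = Δ·Π!·Σ² = 11/4199  (sign +1)
combine: 4πI² = 2145·420/46189·11/4199 = 69300/1356277
take √, sign -1: I = -0.06376575
No selection rule forces the value: the integral is nonzero (none).

-0.063766 (none)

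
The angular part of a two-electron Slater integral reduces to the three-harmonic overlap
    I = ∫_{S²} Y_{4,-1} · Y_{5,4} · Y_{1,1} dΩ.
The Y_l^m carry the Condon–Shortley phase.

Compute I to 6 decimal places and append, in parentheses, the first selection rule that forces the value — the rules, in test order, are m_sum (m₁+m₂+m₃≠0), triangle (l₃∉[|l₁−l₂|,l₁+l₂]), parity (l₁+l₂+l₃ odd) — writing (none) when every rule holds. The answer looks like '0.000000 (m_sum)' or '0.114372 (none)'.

0.000000 (m_sum)

Σmᵢ = 4 ≠ 0, so the φ-integral vanishes; I = 0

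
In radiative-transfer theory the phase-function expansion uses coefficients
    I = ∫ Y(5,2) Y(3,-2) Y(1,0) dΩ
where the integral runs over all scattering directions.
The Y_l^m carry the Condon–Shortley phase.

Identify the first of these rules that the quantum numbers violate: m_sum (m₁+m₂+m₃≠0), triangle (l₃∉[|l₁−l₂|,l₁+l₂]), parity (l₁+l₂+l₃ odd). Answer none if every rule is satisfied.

triangle

azimuthal sum: 2 − 2 + 0 = 0  ✓
l₃ must lie in [2,8]; have l₃=1  ✗
L = 5 + 3 + 1 = 9 (odd)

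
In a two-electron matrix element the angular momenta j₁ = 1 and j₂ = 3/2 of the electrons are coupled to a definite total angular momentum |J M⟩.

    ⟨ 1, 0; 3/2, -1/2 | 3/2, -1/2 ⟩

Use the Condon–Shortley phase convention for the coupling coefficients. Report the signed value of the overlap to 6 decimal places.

+0.258199  (= +√(1/15))

√[4·1!1!2!/5! · 1!1!1!2!1!2!] = √(4/15)
  +(−1)^0/∏(0,1,1,1,0,1)! = 1  (running 1)
  +(−1)^1/∏(1,0,0,0,1,2)! = -1/2  (running 1/2)
⟨..|..⟩ = √(4/15)·(1/2) = +0.258199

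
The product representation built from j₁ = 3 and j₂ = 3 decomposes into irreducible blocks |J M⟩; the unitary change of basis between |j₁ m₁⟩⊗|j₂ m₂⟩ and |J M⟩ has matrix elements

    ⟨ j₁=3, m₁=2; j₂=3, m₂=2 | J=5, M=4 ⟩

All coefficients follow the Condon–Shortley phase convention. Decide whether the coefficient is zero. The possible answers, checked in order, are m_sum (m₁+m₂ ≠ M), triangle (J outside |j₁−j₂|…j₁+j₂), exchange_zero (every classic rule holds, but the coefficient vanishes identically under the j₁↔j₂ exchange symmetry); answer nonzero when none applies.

exchange_zero

m-sum: m₁+m₂ = 2+2 = 4, M = 4  ✓
triangle: |j₁−j₂| = 0 ≤ J = 5 ≤ j₁+j₂ = 6  ✓
exchange: j₁=j₂ and m₁=m₂, and (−1)^(j₁+j₂−J) = (−1)^1 = −1 forces ⟨j₁m₁;j₂m₂|JM⟩ = −⟨j₂m₂;j₁m₁|JM⟩ = −⟨j₁m₁;j₂m₂|JM⟩ ⇒ the coefficient vanishes identically
Racah sum check: Σ_k collapses to 0 ⇒ CG = 0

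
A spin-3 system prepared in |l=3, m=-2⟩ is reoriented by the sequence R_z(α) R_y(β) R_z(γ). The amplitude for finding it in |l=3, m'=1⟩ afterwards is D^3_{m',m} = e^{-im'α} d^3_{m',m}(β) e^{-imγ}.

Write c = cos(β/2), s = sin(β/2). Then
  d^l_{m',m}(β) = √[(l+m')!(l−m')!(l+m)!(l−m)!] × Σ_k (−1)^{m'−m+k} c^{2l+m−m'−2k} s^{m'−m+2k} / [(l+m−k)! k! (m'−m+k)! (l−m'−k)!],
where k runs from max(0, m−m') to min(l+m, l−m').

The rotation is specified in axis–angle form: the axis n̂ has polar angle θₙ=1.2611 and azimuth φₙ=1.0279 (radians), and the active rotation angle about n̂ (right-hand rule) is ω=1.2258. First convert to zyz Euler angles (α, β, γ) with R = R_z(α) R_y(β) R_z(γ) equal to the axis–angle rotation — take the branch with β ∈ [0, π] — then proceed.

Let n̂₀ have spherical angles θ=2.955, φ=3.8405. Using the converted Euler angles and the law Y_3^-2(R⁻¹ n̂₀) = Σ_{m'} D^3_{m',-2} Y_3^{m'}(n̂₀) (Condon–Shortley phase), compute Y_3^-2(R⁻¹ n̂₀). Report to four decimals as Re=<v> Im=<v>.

Re=0.1123 Im=-0.3605

Axis–angle → zyz. n̂ = (sinθₙcosφₙ, sinθₙsinφₙ, cosθₙ) = (+0.492041, +0.815483, +0.304769), ω = 1.2258.
R = I cosω + sinω [n̂]ₓ + (1−cosω) n̂n̂ᵀ gives
  R = [+0.498419, -0.021261, +0.866675; +0.552362, +0.778302, -0.298566; -0.668188, +0.627529, +0.399665]
β = atan2(√(R₁₃²+R₂₃²), R₃₃) = 1.159645; α = atan2(R₂₃, R₁₃) mod 2π = 5.951422; γ = atan2(R₃₂, −R₃₁) mod 2π = 0.754029
Need the full column D^3_{m',-2} for m'=−3..3 at α=5.9514, β=1.1596, γ=0.7540.
cos(β/2)=0.836560, sin(β/2)=0.547876
d^3_{-3,-2}: single k=1 term ⇒ +0.549848;  D = +0.479132+0.269751i
d^3_{-2,-2}: k∈[0..1] ⇒ +0.342754 -0.735059 = -0.392305;  D = -0.260522-0.293311i
d^3_{-1,-2}: k∈[0..1] ⇒ -0.709851 +0.608929 = -0.100921;  D = -0.038789-0.093170i
d^3_{0,-2}: k∈[0..1] ⇒ +0.805216 -0.345368 = +0.459848;  D = +0.028831+0.458943i
d^3_{1,-2}: k∈[0..1] ⇒ -0.608929 +0.130589 = -0.478340;  D = +0.127139-0.461134i
d^3_{2,-2}: k∈[0..1] ⇒ +0.315277 -0.027045 = +0.288231;  D = -0.162935+0.237759i
d^3_{3,-2}: single k=0 term ⇒ -0.101154;  D = +0.081241-0.060266i
Y_3^{m'}(θ=2.955,φ=3.8405) and Σ D·Y over m':
  (+0.4791+0.2698i)·(+0.0013+0.0023i)  (-0.2605-0.2933i)·(-0.0059+0.0340i)  (-0.0388-0.0932i)·(-0.1757+0.1477i)  (+0.0288+0.4589i)·(-0.6703+0.0000i)  (+0.1271-0.4611i)·(+0.1757+0.1477i)  (-0.1629+0.2378i)·(-0.0059-0.0340i)  (+0.0812-0.0603i)·(-0.0013+0.0023i)
Y_3^-2(R⁻¹ n̂) = +0.112321-0.360492i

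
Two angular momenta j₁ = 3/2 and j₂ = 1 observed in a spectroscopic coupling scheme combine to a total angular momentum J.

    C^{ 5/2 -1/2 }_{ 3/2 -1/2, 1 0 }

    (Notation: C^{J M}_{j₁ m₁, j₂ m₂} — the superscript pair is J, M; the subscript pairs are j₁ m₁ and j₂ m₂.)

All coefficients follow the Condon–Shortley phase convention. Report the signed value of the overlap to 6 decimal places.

+√(3/5) = +0.774597

j₁+j₂−J=0  J+j₁−j₂=3  J−j₁+j₂=2  j₁+j₂+J+1=6
(j₁±m₁, j₂±m₂, J±M) = (1,2,1,1,2,3)
P² = 12/5
sum k=0..0:
  [0] +1/2 = 1/2
S = 1/2
C² = P²·S² = 3/5 ; C = +0.774597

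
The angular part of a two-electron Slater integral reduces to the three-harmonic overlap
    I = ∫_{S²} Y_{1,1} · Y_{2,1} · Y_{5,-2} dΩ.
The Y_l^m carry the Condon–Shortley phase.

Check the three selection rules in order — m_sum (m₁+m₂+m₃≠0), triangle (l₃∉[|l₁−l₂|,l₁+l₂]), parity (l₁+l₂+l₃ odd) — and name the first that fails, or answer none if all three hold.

triangle

Σmᵢ = 0  ✓
l₃∈[|l₁−l₂|,l₁+l₂]=[1,3] required, l₃=5 fails  ✗
Σlᵢ = 8 ⇒ even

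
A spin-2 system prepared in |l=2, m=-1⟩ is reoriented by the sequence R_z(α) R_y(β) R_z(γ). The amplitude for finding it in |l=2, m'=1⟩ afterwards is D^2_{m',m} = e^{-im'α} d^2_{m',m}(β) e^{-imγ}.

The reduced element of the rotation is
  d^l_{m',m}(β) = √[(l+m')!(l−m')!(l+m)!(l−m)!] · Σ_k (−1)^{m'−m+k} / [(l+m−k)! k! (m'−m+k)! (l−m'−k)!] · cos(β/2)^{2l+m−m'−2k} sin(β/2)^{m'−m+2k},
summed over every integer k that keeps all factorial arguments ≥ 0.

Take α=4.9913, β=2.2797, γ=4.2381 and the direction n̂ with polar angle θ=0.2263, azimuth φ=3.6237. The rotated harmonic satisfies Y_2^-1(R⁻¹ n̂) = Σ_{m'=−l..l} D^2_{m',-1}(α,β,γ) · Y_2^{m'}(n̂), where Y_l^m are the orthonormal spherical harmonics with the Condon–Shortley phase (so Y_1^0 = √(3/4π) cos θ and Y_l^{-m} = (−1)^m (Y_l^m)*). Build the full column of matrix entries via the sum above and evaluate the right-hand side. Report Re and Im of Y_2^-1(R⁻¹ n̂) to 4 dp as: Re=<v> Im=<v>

Re=-0.2535 Im=-0.2707

Need the full column D^2_{m',-1} for m'=−2..2 at α=4.9913, β=2.2797, γ=4.2381.
cos(β/2)=0.417731, sin(β/2)=0.908571
d^2_{-2,-1}: single k=1 term ⇒ +0.132458;  D = -0.011052+0.131996i
d^2_{-1,-1}: k∈[0..1] ⇒ +0.030450 -0.432147 = -0.401697;  D = +0.394055-0.077984i
d^2_{0,-1}: k∈[0..1] ⇒ -0.162227 +0.767447 = +0.605220;  D = -0.276408-0.538414i
d^2_{1,-1}: k∈[0..1] ⇒ +0.432147 -0.681452 = -0.249305;  D = -0.181869+0.170518i
d^2_{2,-1}: single k=0 term ⇒ -0.626618;  D = -0.537879-0.321460i
Y_2^{m'}(θ=0.2263,φ=3.6237) and Σ D·Y over m':
  (-0.0111+0.1320i)·(+0.0111-0.0160i)  (+0.3941-0.0780i)·(-0.1497+0.0783i)  (-0.2764-0.5384i)·(+0.5831+0.0000i)  (-0.1819+0.1705i)·(+0.1497+0.0783i)  (-0.5379-0.3215i)·(+0.0111+0.0160i)
Y_2^-1(R⁻¹ n̂) = -0.253471-0.270683i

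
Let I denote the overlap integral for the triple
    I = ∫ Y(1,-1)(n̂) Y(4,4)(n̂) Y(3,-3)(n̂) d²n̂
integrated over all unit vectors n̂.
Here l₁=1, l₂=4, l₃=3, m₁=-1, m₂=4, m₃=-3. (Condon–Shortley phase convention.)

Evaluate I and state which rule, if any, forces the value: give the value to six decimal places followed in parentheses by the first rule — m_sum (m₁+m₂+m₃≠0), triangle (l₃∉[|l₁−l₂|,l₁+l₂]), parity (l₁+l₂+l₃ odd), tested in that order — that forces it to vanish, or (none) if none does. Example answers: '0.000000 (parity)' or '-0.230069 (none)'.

Checks pass: Σm=0; 8 even; l₃=3∈[3,5].
(2·1+1)(2·4+1)(2·3+1) = 189
Δ: 2! 0! 6! / 9! → 1/252
sum: t=1:−1/36 = -1/36
3j²(1 4 3; 0 0 0) = Δ·Π!·Σ² = 4/63  (sign +1)
sum: t=2:+1/1440 = 1/1440
3j²(1 4 3; -1 4 -3) = Δ·Π!·Σ² = 1/9  (sign +1)
combine: 4πI² = 189·4/63·1/9 = 4/3
take √, sign +1: I = 0.32573501
No selection rule forces the value: the integral is nonzero (none).

0.325735 (none)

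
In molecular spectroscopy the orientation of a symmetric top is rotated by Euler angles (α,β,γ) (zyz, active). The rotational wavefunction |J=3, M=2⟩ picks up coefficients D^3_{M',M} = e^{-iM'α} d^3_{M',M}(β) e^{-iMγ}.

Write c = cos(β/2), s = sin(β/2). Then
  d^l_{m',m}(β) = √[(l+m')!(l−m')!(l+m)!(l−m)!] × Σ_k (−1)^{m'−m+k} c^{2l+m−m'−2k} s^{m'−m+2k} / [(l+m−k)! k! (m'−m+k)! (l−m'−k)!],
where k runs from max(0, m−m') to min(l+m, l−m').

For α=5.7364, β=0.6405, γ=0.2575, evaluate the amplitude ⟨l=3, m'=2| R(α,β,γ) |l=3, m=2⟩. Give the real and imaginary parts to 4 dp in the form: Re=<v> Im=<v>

First d^3_{2,2}(β=0.6405), then the phase factors e^{-i(2)α} and e^{-i(2)γ}:
c=cos(0.640500/2)=0.949157, s=sin(0.640500/2)=0.314804; N=√[120·1·120·1]=120.000000
The bounds max(0,m−m')=0 and min(l+m,l−m')=1 give 2 terms
  k=0: (−1)^0·120.0000/(120)·0.9492^6·0.3148^0 = +0.731186
  k=1: (−1)^1·120.0000/(24)·0.9492^4·0.3148^2 = -0.402163
d^3_{2,2}(0.6405) = +0.731186 -0.402163 = +0.329023
D = (+0.459317+0.888273i)·(+0.329023)·(+0.870293-0.492535i) = +0.275473+0.179919i

Re=0.2755 Im=0.1799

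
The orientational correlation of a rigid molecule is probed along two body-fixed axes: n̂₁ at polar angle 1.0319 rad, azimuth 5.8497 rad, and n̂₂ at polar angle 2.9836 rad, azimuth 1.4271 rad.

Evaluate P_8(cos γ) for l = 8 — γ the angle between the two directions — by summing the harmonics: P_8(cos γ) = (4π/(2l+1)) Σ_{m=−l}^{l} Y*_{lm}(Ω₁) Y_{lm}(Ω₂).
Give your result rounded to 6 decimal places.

Summing Y*_{l m}(θ₁,φ₁)·Y_{l m}(θ₂,φ₂) over m ∈ [−8, 8]; prefactor 4π/(2·8+1) = 0.739198:
  m=-8: Y*=-0.143761+0.048647i  Y=+0.000000+0.000000i  product -0.000000-0.000000i
  m=-7: Y*=-0.360906-0.038836i  Y=+0.000004-0.000003i  product -0.000002+0.000001i
  m=-6: Y*=-0.380609-0.228501i  Y=-0.000051-0.000059i  product +0.000006+0.000034i
  m=-5: Y*=-0.103785-0.152805i  Y=-0.000593+0.000678i  product +0.000165+0.000020i
  m=-4: Y*=+0.039924+0.242540i  Y=+0.006519+0.004222i  product -0.000764+0.001750i
  m=-3: Y*=-0.086462+0.311998i  Y=+0.020688-0.044980i  product +0.012245+0.010344i
  m=-2: Y*=+0.059144-0.069676i  Y=-0.212992-0.062955i  product -0.016984+0.011117i
  m=-1: Y*=+0.309004-0.143021i  Y=-0.088558+0.612037i  product +0.060170+0.201787i
  m=+0: Y*=-0.042128-0.000000i  Y=+0.695896+0.000000i  product -0.029317-0.000000i
  m=+1: Y*=-0.309004-0.143021i  Y=+0.088558+0.612037i  product +0.060170-0.201787i
  m=+2: Y*=+0.059144+0.069676i  Y=-0.212992+0.062955i  product -0.016984-0.011117i
  m=+3: Y*=+0.086462+0.311998i  Y=-0.020688-0.044980i  product +0.012245-0.010344i
  m=+4: Y*=+0.039924-0.242540i  Y=+0.006519-0.004222i  product -0.000764-0.001750i
  m=+5: Y*=+0.103785-0.152805i  Y=+0.000593+0.000678i  product +0.000165-0.000020i
  m=+6: Y*=-0.380609+0.228501i  Y=-0.000051+0.000059i  product +0.000006-0.000034i
  m=+7: Y*=+0.360906-0.038836i  Y=-0.000004-0.000003i  product -0.000002-0.000001i
  m=+8: Y*=-0.143761-0.048647i  Y=+0.000000-0.000000i  product -0.000000+0.000000i
Total Σ_m = +0.080356+0.000000i. Multiply by 0.739198: +0.059399+0.000000i. P_8(cos γ) = 0.059399

0.059399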